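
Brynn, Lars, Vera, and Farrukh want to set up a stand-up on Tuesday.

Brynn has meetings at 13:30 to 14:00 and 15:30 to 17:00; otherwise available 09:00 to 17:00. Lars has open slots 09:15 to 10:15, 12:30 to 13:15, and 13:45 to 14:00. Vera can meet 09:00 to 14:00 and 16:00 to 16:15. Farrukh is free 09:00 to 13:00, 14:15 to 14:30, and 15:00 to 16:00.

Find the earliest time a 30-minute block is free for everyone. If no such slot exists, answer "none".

09:15

Brynn free within 09:00–17:00: 09:00–13:30, 14:00–15:30.
Brynn ∩ Lars: 09:15–10:15, 12:30–13:15.
Brynn ∩ Lars ∩ Vera: 09:15–10:15, 12:30–13:15.
Brynn ∩ Lars ∩ Vera ∩ Farrukh: 09:15–10:15, 12:30–13:00.
Windows ≥ 30 min: 09:15–10:15, 12:30–13:00.
Earliest such window starts at 09:15.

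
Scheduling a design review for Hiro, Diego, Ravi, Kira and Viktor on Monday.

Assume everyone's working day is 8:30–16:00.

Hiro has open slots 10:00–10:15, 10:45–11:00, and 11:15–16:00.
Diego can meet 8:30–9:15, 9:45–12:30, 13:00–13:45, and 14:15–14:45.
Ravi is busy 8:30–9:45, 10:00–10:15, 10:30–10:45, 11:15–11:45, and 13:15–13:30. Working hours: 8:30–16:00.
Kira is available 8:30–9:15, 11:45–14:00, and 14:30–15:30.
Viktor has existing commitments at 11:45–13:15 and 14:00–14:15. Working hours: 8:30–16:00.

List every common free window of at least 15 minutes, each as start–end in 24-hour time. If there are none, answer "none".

Ravi free within 08:30–16:00: 09:45–10:00, 10:15–10:30, 10:45–11:15, 11:45–13:15, 13:30–16:00.
Viktor free within 08:30–16:00: 08:30–11:45, 13:15–14:00, 14:15–16:00.
Hiro ∩ Diego: 10:00–10:15, 10:45–11:00, 11:15–12:30, 13:00–13:45, 14:15–14:45.
Hiro ∩ Diego ∩ Ravi: 10:45–11:00, 11:45–12:30, 13:00–13:15, 13:30–13:45, 14:15–14:45.
Hiro ∩ Diego ∩ Ravi ∩ Kira: 11:45–12:30, 13:00–13:15, 13:30–13:45, 14:30–14:45.
Hiro ∩ Diego ∩ Ravi ∩ Kira ∩ Viktor: 13:30–13:45, 14:30–14:45.
Windows ≥ 15 min: 13:30–13:45, 14:30–14:45.

13:30–13:45, 14:30–14:45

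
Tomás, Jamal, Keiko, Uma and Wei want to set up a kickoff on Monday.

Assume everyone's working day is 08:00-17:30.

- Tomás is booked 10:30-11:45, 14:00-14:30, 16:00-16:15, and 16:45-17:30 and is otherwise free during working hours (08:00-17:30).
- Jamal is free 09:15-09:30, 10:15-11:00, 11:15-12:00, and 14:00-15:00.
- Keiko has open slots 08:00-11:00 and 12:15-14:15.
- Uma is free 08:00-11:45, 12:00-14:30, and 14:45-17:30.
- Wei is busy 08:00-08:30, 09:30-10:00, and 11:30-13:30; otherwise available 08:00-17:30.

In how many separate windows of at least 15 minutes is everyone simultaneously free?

2

Tomás free within 08:00–17:30: 08:00–10:30, 11:45–14:00, 14:30–16:00, 16:15–16:45.
Wei free within 08:00–17:30: 08:30–09:30, 10:00–11:30, 13:30–17:30.
Tomás ∩ Jamal: 09:15–09:30, 10:15–10:30, 11:45–12:00, 14:30–15:00.
Tomás ∩ Jamal ∩ Keiko: 09:15–09:30, 10:15–10:30.
Tomás ∩ Jamal ∩ Keiko ∩ Uma: 09:15–09:30, 10:15–10:30.
Tomás ∩ Jamal ∩ Keiko ∩ Uma ∩ Wei: 09:15–09:30, 10:15–10:30.
Windows ≥ 15 min: 09:15–09:30, 10:15–10:30.
That's 2 windows.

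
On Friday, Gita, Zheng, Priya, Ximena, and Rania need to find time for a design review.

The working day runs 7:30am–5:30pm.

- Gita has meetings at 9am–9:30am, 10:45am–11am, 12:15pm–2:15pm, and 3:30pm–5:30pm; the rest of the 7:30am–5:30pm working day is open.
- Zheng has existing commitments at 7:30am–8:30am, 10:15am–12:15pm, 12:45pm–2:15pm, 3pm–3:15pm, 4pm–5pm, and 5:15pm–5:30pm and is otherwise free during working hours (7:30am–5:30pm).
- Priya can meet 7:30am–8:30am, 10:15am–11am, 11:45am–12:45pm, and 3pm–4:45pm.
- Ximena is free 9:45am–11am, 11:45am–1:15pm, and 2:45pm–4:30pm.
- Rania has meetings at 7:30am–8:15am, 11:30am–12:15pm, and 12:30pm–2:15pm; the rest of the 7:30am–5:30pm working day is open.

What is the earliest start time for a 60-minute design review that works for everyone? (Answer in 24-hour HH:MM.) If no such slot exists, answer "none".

Gita free within 07:30–17:30: 07:30–09:00, 09:30–10:45, 11:00–12:15, 14:15–15:30.
Zheng free within 07:30–17:30: 08:30–10:15, 12:15–12:45, 14:15–15:00, 15:15–16:00, 17:00–17:15.
Rania free within 07:30–17:30: 08:15–11:30, 12:15–12:30, 14:15–17:30.
Gita ∩ Zheng: 08:30–09:00, 09:30–10:15, 14:15–15:00, 15:15–15:30.
Gita ∩ Zheng ∩ Priya: 15:15–15:30.
Gita ∩ Zheng ∩ Priya ∩ Ximena: 15:15–15:30.
Gita ∩ Zheng ∩ Priya ∩ Ximena ∩ Rania: 15:15–15:30.
Windows ≥ 60 min: (none).

none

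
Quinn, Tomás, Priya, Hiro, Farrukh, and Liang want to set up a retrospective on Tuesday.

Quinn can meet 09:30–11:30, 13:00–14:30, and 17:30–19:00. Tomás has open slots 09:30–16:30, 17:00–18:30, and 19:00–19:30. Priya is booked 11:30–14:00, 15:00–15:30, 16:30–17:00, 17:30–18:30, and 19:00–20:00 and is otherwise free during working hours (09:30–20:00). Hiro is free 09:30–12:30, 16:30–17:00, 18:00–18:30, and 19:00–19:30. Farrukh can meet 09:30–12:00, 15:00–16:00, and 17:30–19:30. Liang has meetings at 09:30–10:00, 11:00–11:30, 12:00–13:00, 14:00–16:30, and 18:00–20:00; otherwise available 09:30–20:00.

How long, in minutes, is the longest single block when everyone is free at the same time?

Priya free within 09:30–20:00: 09:30–11:30, 14:00–15:00, 15:30–16:30, 17:00–17:30, 18:30–19:00.
Liang free within 09:30–20:00: 10:00–11:00, 11:30–12:00, 13:00–14:00, 16:30–18:00.
Quinn ∩ Tomás: 09:30–11:30, 13:00–14:30, 17:30–18:30.
Quinn ∩ Tomás ∩ Priya: 09:30–11:30, 14:00–14:30.
Quinn ∩ Tomás ∩ Priya ∩ Hiro: 09:30–11:30.
Quinn ∩ Tomás ∩ Priya ∩ Hiro ∩ Farrukh: 09:30–11:30.
Quinn ∩ Tomás ∩ Priya ∩ Hiro ∩ Farrukh ∩ Liang: 10:00–11:00.
Single common window of 60 minutes.

60 minutes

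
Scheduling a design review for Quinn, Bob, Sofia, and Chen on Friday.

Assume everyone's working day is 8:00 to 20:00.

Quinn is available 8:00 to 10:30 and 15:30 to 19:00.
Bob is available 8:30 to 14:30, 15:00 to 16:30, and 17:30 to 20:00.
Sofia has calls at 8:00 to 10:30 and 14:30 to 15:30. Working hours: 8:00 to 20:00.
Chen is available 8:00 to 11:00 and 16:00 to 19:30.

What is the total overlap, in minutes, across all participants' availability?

120 minutes

Sofia free within 08:00–20:00: 10:30–14:30, 15:30–20:00.
Quinn ∩ Bob: 08:30–10:30, 15:30–16:30, 17:30–19:00.
Quinn ∩ Bob ∩ Sofia: 15:30–16:30, 17:30–19:00.
Quinn ∩ Bob ∩ Sofia ∩ Chen: 16:00–16:30, 17:30–19:00.
Total common minutes: 30 + 90 = 120.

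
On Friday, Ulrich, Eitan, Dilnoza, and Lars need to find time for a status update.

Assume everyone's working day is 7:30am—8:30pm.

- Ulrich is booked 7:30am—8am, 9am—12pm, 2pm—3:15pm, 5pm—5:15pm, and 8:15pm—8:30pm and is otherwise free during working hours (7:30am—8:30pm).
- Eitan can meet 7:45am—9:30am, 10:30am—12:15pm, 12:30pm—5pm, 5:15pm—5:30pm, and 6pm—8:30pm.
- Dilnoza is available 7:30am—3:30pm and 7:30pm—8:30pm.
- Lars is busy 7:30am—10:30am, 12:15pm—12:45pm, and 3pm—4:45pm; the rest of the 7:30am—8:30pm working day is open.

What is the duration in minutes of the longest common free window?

Ulrich free within 07:30–20:30: 08:00–09:00, 12:00–14:00, 15:15–17:00, 17:15–20:15.
Lars free within 07:30–20:30: 10:30–12:15, 12:45–15:00, 16:45–20:30.
Ulrich ∩ Eitan: 08:00–09:00, 12:00–12:15, 12:30–14:00, 15:15–17:00, 17:15–17:30, 18:00–20:15.
Ulrich ∩ Eitan ∩ Dilnoza: 08:00–09:00, 12:00–12:15, 12:30–14:00, 15:15–15:30, 19:30–20:15.
Ulrich ∩ Eitan ∩ Dilnoza ∩ Lars: 12:00–12:15, 12:45–14:00, 19:30–20:15.
Common window lengths: 15, 75, 45 min; longest is 75.

75 minutes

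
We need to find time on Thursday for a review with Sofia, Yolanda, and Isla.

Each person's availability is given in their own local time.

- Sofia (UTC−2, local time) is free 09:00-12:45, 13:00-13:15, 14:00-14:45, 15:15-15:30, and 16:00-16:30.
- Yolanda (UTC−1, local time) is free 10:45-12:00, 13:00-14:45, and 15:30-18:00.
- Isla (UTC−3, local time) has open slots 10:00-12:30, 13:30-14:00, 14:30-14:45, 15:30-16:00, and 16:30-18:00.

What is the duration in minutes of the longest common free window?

45 minutes

Sofia → UTC: 11:00–14:45, 15:00–15:15, 16:00–16:45, 17:15–17:30, 18:00–18:30.
Yolanda → UTC: 11:45–13:00, 14:00–15:45, 16:30–19:00.
Isla → UTC: 13:00–15:30, 16:30–17:00, 17:30–17:45, 18:30–19:00, 19:30–21:00.
Sofia ∩ Yolanda: 11:45–13:00, 14:00–14:45, 15:00–15:15, 16:30–16:45, 17:15–17:30, 18:00–18:30.
Sofia ∩ Yolanda ∩ Isla: 14:00–14:45, 15:00–15:15, 16:30–16:45.
Common window lengths: 45, 15, 15 min; longest is 45.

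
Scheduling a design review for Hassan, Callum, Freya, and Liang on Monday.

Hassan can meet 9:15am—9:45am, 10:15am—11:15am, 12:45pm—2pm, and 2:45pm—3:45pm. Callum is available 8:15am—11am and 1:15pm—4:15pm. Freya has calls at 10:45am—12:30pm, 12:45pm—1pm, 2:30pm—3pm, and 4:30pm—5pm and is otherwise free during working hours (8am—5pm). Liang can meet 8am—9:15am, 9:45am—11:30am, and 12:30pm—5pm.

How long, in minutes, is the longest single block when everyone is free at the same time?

45 minutes

Freya free within 08:00–17:00: 08:00–10:45, 12:30–12:45, 13:00–14:30, 15:00–16:30.
Hassan ∩ Callum: 09:15–09:45, 10:15–11:00, 13:15–14:00, 14:45–15:45.
Hassan ∩ Callum ∩ Freya: 09:15–09:45, 10:15–10:45, 13:15–14:00, 15:00–15:45.
Hassan ∩ Callum ∩ Freya ∩ Liang: 10:15–10:45, 13:15–14:00, 15:00–15:45.
Common window lengths: 30, 45, 45 min; longest is 45.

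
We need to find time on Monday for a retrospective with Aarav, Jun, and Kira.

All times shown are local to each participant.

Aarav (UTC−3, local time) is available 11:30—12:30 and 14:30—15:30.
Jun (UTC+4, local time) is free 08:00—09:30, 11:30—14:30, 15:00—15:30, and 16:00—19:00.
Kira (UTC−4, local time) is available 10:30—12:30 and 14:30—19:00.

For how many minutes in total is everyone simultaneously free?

Aarav → UTC: 14:30–15:30, 17:30–18:30.
Jun → UTC: 04:00–05:30, 07:30–10:30, 11:00–11:30, 12:00–15:00.
Kira → UTC: 14:30–16:30, 18:30–23:00.
Aarav ∩ Jun: 14:30–15:00.
Aarav ∩ Jun ∩ Kira: 14:30–15:00.
Total common minutes: 30.

30 minutes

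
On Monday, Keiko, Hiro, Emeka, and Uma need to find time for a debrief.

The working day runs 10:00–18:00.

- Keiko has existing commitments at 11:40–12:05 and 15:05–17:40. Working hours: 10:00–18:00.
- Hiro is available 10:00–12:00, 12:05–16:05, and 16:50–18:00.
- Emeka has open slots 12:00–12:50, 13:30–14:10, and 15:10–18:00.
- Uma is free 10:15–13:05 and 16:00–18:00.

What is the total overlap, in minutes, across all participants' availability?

65 minutes

Keiko free within 10:00–18:00: 10:00–11:40, 12:05–15:05, 17:40–18:00.
Keiko ∩ Hiro: 10:00–11:40, 12:05–15:05, 17:40–18:00.
Keiko ∩ Hiro ∩ Emeka: 12:05–12:50, 13:30–14:10, 17:40–18:00.
Keiko ∩ Hiro ∩ Emeka ∩ Uma: 12:05–12:50, 17:40–18:00.
Total common minutes: 45 + 20 = 65.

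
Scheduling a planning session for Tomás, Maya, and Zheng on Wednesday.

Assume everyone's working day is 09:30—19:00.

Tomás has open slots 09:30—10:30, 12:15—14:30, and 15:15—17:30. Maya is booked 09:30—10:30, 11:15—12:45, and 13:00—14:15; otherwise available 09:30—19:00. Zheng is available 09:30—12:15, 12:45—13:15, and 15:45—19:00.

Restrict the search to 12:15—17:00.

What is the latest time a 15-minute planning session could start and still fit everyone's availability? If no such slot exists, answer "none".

Maya free within 09:30–19:00: 10:30–11:15, 12:45–13:00, 14:15–19:00.
Tomás ∩ Maya: 12:45–13:00, 14:15–14:30, 15:15–17:30.
Tomás ∩ Maya ∩ Zheng: 12:45–13:00, 15:45–17:30.
Restricted to 12:15–17:00: 12:45–13:00, 15:45–17:00.
Windows ≥ 15 min: 12:45–13:00, 15:45–17:00.
Latest start in the last window 15:45–17:00 is 17:00 − 15 min = 16:45.

16:45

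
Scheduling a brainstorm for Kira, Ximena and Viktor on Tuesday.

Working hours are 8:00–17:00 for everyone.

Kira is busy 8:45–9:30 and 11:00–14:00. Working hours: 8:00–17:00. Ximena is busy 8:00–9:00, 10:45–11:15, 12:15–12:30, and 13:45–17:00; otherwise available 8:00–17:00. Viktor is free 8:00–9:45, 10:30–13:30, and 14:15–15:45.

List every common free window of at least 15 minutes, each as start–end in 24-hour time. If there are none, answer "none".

09:30–09:45, 10:30–10:45

Kira free within 08:00–17:00: 08:00–08:45, 09:30–11:00, 14:00–17:00.
Ximena free within 08:00–17:00: 09:00–10:45, 11:15–12:15, 12:30–13:45.
Kira ∩ Ximena: 09:30–10:45.
Kira ∩ Ximena ∩ Viktor: 09:30–09:45, 10:30–10:45.
Windows ≥ 15 min: 09:30–09:45, 10:30–10:45.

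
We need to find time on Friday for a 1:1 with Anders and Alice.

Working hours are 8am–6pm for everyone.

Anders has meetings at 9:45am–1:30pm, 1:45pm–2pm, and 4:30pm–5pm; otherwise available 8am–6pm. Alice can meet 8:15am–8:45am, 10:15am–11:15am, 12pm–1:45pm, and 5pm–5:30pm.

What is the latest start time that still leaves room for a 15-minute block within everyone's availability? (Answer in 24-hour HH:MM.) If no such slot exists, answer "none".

Anders free within 08:00–18:00: 08:00–09:45, 13:30–13:45, 14:00–16:30, 17:00–18:00.
Anders ∩ Alice: 08:15–08:45, 13:30–13:45, 17:00–17:30.
Windows ≥ 15 min: 08:15–08:45, 13:30–13:45, 17:00–17:30.
Latest start in the last window 17:00–17:30 is 17:30 − 15 min = 17:15.

17:15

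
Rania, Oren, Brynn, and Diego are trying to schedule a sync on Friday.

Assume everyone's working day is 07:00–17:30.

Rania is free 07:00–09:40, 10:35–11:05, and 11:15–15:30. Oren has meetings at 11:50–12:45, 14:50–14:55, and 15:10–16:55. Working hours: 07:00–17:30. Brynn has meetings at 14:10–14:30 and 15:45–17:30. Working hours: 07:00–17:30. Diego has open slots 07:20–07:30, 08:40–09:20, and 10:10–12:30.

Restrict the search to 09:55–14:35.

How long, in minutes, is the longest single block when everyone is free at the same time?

35 minutes

Oren free within 07:00–17:30: 07:00–11:50, 12:45–14:50, 14:55–15:10, 16:55–17:30.
Brynn free within 07:00–17:30: 07:00–14:10, 14:30–15:45.
Rania ∩ Oren: 07:00–09:40, 10:35–11:05, 11:15–11:50, 12:45–14:50, 14:55–15:10.
Rania ∩ Oren ∩ Brynn: 07:00–09:40, 10:35–11:05, 11:15–11:50, 12:45–14:10, 14:30–14:50, 14:55–15:10.
Rania ∩ Oren ∩ Brynn ∩ Diego: 07:20–07:30, 08:40–09:20, 10:35–11:05, 11:15–11:50.
Restricted to 09:55–14:35: 10:35–11:05, 11:15–11:50.
Common window lengths: 30, 35 min; longest is 35.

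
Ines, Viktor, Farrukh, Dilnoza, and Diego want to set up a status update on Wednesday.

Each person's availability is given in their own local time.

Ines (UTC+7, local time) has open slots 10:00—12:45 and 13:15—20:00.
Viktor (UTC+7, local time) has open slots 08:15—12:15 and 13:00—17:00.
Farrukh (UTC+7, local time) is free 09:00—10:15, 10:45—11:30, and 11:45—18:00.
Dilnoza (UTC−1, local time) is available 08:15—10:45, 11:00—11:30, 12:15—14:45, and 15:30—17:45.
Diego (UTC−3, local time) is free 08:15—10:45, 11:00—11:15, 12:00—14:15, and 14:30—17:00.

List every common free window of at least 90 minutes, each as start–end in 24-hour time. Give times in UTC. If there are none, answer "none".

Ines → UTC: 03:00–05:45, 06:15–13:00.
Viktor → UTC: 01:15–05:15, 06:00–10:00.
Farrukh → UTC: 02:00–03:15, 03:45–04:30, 04:45–11:00.
Dilnoza → UTC: 09:15–11:45, 12:00–12:30, 13:15–15:45, 16:30–18:45.
Diego → UTC: 11:15–13:45, 14:00–14:15, 15:00–17:15, 17:30–20:00.
Ines ∩ Viktor: 03:00–05:15, 06:15–10:00.
Ines ∩ Viktor ∩ Farrukh: 03:00–03:15, 03:45–04:30, 04:45–05:15, 06:15–10:00.
Ines ∩ Viktor ∩ Farrukh ∩ Dilnoza: 09:15–10:00.
Ines ∩ Viktor ∩ Farrukh ∩ Dilnoza ∩ Diego: (none).
Windows ≥ 90 min: (none).

none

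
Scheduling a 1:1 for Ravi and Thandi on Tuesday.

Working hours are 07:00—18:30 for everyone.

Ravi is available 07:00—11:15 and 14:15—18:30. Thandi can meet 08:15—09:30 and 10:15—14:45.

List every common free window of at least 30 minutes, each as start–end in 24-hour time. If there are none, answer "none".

08:15–09:30, 10:15–11:15, 14:15–14:45

Ravi ∩ Thandi: 08:15–09:30, 10:15–11:15, 14:15–14:45.
Windows ≥ 30 min: 08:15–09:30, 10:15–11:15, 14:15–14:45.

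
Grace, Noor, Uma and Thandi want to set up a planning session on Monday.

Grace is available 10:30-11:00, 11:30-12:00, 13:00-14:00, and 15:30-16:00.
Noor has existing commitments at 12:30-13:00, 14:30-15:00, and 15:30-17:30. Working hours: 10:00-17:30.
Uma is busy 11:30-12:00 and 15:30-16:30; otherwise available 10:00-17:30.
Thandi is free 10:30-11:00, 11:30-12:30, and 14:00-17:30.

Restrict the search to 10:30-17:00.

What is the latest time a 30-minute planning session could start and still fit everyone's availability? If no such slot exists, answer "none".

Noor free within 10:00–17:30: 10:00–12:30, 13:00–14:30, 15:00–15:30.
Uma free within 10:00–17:30: 10:00–11:30, 12:00–15:30, 16:30–17:30.
Grace ∩ Noor: 10:30–11:00, 11:30–12:00, 13:00–14:00.
Grace ∩ Noor ∩ Uma: 10:30–11:00, 13:00–14:00.
Grace ∩ Noor ∩ Uma ∩ Thandi: 10:30–11:00.
Restricted to 10:30–17:00: 10:30–11:00.
Windows ≥ 30 min: 10:30–11:00.
Latest start in the last window 10:30–11:00 is 11:00 − 30 min = 10:30.

10:30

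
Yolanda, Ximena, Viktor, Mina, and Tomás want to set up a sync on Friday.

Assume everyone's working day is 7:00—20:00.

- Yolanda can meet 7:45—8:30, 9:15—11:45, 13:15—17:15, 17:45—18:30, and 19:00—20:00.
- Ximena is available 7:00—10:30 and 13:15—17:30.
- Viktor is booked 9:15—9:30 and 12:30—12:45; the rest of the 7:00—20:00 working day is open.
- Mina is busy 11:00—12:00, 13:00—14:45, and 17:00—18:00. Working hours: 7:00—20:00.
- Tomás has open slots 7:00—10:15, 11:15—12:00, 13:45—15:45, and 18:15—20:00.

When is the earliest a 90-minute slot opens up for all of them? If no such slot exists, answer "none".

Viktor free within 07:00–20:00: 07:00–09:15, 09:30–12:30, 12:45–20:00.
Mina free within 07:00–20:00: 07:00–11:00, 12:00–13:00, 14:45–17:00, 18:00–20:00.
Yolanda ∩ Ximena: 07:45–08:30, 09:15–10:30, 13:15–17:15.
Yolanda ∩ Ximena ∩ Viktor: 07:45–08:30, 09:30–10:30, 13:15–17:15.
Yolanda ∩ Ximena ∩ Viktor ∩ Mina: 07:45–08:30, 09:30–10:30, 14:45–17:00.
Yolanda ∩ Ximena ∩ Viktor ∩ Mina ∩ Tomás: 07:45–08:30, 09:30–10:15, 14:45–15:45.
Windows ≥ 90 min: (none).

none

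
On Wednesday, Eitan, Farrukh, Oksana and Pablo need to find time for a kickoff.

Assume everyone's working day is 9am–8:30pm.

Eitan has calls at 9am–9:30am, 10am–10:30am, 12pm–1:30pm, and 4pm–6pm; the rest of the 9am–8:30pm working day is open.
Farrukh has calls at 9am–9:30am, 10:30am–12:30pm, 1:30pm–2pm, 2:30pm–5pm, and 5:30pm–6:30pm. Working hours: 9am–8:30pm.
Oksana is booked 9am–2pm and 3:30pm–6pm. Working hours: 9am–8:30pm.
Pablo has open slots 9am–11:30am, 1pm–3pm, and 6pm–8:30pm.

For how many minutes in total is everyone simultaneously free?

150 minutes

Eitan free within 09:00–20:30: 09:30–10:00, 10:30–12:00, 13:30–16:00, 18:00–20:30.
Farrukh free within 09:00–20:30: 09:30–10:30, 12:30–13:30, 14:00–14:30, 17:00–17:30, 18:30–20:30.
Oksana free within 09:00–20:30: 14:00–15:30, 18:00–20:30.
Eitan ∩ Farrukh: 09:30–10:00, 14:00–14:30, 18:30–20:30.
Eitan ∩ Farrukh ∩ Oksana: 14:00–14:30, 18:30–20:30.
Eitan ∩ Farrukh ∩ Oksana ∩ Pablo: 14:00–14:30, 18:30–20:30.
Total common minutes: 30 + 120 = 150.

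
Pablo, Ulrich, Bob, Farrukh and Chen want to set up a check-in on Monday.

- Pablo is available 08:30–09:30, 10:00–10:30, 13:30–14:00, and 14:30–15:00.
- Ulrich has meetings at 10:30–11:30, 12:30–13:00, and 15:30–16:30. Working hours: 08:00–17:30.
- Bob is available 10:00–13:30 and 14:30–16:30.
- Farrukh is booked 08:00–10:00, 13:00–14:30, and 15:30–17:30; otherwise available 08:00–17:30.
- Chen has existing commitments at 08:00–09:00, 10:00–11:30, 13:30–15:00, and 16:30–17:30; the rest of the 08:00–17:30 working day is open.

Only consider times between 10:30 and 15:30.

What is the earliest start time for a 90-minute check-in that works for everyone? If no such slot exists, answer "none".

none

Ulrich free within 08:00–17:30: 08:00–10:30, 11:30–12:30, 13:00–15:30, 16:30–17:30.
Farrukh free within 08:00–17:30: 10:00–13:00, 14:30–15:30.
Chen free within 08:00–17:30: 09:00–10:00, 11:30–13:30, 15:00–16:30.
Pablo ∩ Ulrich: 08:30–09:30, 10:00–10:30, 13:30–14:00, 14:30–15:00.
Pablo ∩ Ulrich ∩ Bob: 10:00–10:30, 14:30–15:00.
Pablo ∩ Ulrich ∩ Bob ∩ Farrukh: 10:00–10:30, 14:30–15:00.
Pablo ∩ Ulrich ∩ Bob ∩ Farrukh ∩ Chen: (none).
Restricted to 10:30–15:30: (none).
Windows ≥ 90 min: (none).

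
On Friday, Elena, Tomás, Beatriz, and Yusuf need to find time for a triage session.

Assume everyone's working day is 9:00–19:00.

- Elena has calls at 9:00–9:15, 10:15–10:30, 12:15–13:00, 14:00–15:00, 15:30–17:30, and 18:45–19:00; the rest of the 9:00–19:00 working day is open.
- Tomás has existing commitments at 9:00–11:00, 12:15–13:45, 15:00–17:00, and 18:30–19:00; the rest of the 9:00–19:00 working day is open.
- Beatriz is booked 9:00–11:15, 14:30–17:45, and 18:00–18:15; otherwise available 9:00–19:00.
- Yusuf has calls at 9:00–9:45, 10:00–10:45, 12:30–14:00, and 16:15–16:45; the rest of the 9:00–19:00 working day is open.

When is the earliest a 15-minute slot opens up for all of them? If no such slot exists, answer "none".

Elena free within 09:00–19:00: 09:15–10:15, 10:30–12:15, 13:00–14:00, 15:00–15:30, 17:30–18:45.
Tomás free within 09:00–19:00: 11:00–12:15, 13:45–15:00, 17:00–18:30.
Beatriz free within 09:00–19:00: 11:15–14:30, 17:45–18:00, 18:15–19:00.
Yusuf free within 09:00–19:00: 09:45–10:00, 10:45–12:30, 14:00–16:15, 16:45–19:00.
Elena ∩ Tomás: 11:00–12:15, 13:45–14:00, 17:30–18:30.
Elena ∩ Tomás ∩ Beatriz: 11:15–12:15, 13:45–14:00, 17:45–18:00, 18:15–18:30.
Elena ∩ Tomás ∩ Beatriz ∩ Yusuf: 11:15–12:15, 17:45–18:00, 18:15–18:30.
Windows ≥ 15 min: 11:15–12:15, 17:45–18:00, 18:15–18:30.
Earliest such window starts at 11:15.

11:15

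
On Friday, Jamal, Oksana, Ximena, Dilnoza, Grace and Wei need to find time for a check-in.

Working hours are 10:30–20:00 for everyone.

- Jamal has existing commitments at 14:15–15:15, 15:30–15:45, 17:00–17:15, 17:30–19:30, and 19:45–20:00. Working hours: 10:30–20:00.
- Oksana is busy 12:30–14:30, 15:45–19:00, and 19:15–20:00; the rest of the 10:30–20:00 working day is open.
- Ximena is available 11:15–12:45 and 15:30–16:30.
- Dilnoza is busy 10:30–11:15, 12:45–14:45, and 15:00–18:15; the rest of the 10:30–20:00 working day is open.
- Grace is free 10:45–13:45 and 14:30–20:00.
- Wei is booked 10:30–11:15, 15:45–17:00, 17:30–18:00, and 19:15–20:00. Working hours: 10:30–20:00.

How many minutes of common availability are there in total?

75 minutes

Jamal free within 10:30–20:00: 10:30–14:15, 15:15–15:30, 15:45–17:00, 17:15–17:30, 19:30–19:45.
Oksana free within 10:30–20:00: 10:30–12:30, 14:30–15:45, 19:00–19:15.
Dilnoza free within 10:30–20:00: 11:15–12:45, 14:45–15:00, 18:15–20:00.
Wei free within 10:30–20:00: 11:15–15:45, 17:00–17:30, 18:00–19:15.
Jamal ∩ Oksana: 10:30–12:30, 15:15–15:30.
Jamal ∩ Oksana ∩ Ximena: 11:15–12:30.
Jamal ∩ Oksana ∩ Ximena ∩ Dilnoza: 11:15–12:30.
Jamal ∩ Oksana ∩ Ximena ∩ Dilnoza ∩ Grace: 11:15–12:30.
Jamal ∩ Oksana ∩ Ximena ∩ Dilnoza ∩ Grace ∩ Wei: 11:15–12:30.
Total common minutes: 75.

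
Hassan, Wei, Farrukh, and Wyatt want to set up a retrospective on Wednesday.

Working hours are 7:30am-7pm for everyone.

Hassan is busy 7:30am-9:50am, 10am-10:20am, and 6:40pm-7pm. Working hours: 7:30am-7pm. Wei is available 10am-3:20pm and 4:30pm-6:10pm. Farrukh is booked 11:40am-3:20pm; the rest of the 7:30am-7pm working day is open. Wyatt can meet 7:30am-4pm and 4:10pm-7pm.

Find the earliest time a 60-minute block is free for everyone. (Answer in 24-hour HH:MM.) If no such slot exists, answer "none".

10:20

Hassan free within 07:30–19:00: 09:50–10:00, 10:20–18:40.
Farrukh free within 07:30–19:00: 07:30–11:40, 15:20–19:00.
Hassan ∩ Wei: 10:20–15:20, 16:30–18:10.
Hassan ∩ Wei ∩ Farrukh: 10:20–11:40, 16:30–18:10.
Hassan ∩ Wei ∩ Farrukh ∩ Wyatt: 10:20–11:40, 16:30–18:10.
Windows ≥ 60 min: 10:20–11:40, 16:30–18:10.
Earliest such window starts at 10:20.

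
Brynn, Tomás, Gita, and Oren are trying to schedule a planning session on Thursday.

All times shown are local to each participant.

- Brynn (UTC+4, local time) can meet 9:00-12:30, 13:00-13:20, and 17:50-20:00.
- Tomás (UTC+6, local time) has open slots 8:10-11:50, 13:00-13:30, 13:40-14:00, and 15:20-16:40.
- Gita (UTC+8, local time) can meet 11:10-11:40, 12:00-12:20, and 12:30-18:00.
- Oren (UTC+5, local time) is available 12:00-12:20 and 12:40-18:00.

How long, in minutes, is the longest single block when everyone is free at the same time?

Brynn → UTC: 05:00–08:30, 09:00–09:20, 13:50–16:00.
Tomás → UTC: 02:10–05:50, 07:00–07:30, 07:40–08:00, 09:20–10:40.
Gita → UTC: 03:10–03:40, 04:00–04:20, 04:30–10:00.
Oren → UTC: 07:00–07:20, 07:40–13:00.
Brynn ∩ Tomás: 05:00–05:50, 07:00–07:30, 07:40–08:00.
Brynn ∩ Tomás ∩ Gita: 05:00–05:50, 07:00–07:30, 07:40–08:00.
Brynn ∩ Tomás ∩ Gita ∩ Oren: 07:00–07:20, 07:40–08:00.
Common window lengths: 20, 20 min; longest is 20.

20 minutes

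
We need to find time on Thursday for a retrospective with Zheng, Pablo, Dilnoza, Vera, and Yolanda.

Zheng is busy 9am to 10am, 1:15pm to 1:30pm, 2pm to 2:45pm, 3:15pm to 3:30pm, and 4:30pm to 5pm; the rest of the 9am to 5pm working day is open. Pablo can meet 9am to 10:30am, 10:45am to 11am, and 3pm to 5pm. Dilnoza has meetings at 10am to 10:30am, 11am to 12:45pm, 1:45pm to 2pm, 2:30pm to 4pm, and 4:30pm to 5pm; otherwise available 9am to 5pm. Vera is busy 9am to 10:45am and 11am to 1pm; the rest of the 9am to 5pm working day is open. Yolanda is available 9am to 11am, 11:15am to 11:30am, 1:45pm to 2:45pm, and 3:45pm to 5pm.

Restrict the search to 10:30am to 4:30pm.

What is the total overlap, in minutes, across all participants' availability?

Zheng free within 09:00–17:00: 10:00–13:15, 13:30–14:00, 14:45–15:15, 15:30–16:30.
Dilnoza free within 09:00–17:00: 09:00–10:00, 10:30–11:00, 12:45–13:45, 14:00–14:30, 16:00–16:30.
Vera free within 09:00–17:00: 10:45–11:00, 13:00–17:00.
Zheng ∩ Pablo: 10:00–10:30, 10:45–11:00, 15:00–15:15, 15:30–16:30.
Zheng ∩ Pablo ∩ Dilnoza: 10:45–11:00, 16:00–16:30.
Zheng ∩ Pablo ∩ Dilnoza ∩ Vera: 10:45–11:00, 16:00–16:30.
Zheng ∩ Pablo ∩ Dilnoza ∩ Vera ∩ Yolanda: 10:45–11:00, 16:00–16:30.
Restricted to 10:30–16:30: 10:45–11:00, 16:00–16:30.
Total common minutes: 15 + 30 = 45.

45 minutes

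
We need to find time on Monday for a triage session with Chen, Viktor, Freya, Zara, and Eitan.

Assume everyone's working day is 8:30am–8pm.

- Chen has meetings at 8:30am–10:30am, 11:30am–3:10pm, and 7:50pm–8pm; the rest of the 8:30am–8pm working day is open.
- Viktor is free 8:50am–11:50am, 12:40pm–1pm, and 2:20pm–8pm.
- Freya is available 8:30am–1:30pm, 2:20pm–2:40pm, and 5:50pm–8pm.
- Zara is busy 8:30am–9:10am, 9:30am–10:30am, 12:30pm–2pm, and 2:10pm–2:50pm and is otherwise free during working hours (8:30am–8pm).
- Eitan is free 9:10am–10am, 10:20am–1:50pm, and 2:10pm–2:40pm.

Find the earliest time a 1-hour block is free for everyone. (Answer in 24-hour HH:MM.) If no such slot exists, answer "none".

Chen free within 08:30–20:00: 10:30–11:30, 15:10–19:50.
Zara free within 08:30–20:00: 09:10–09:30, 10:30–12:30, 14:00–14:10, 14:50–20:00.
Chen ∩ Viktor: 10:30–11:30, 15:10–19:50.
Chen ∩ Viktor ∩ Freya: 10:30–11:30, 17:50–19:50.
Chen ∩ Viktor ∩ Freya ∩ Zara: 10:30–11:30, 17:50–19:50.
Chen ∩ Viktor ∩ Freya ∩ Zara ∩ Eitan: 10:30–11:30.
Windows ≥ 60 min: 10:30–11:30.
Earliest such window starts at 10:30.

10:30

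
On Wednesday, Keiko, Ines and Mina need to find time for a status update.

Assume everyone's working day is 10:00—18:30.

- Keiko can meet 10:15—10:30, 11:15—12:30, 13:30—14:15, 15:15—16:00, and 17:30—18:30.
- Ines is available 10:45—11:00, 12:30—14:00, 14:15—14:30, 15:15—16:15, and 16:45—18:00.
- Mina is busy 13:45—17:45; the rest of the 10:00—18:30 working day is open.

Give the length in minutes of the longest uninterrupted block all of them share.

Mina free within 10:00–18:30: 10:00–13:45, 17:45–18:30.
Keiko ∩ Ines: 13:30–14:00, 15:15–16:00, 17:30–18:00.
Keiko ∩ Ines ∩ Mina: 13:30–13:45, 17:45–18:00.
Common window lengths: 15, 15 min; longest is 15.

15 minutes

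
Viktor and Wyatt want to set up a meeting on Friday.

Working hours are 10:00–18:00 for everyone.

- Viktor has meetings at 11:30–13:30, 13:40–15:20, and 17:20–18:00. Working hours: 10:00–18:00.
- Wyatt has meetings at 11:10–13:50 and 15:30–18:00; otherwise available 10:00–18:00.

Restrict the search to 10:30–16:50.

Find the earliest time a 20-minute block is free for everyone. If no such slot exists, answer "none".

10:30

Viktor free within 10:00–18:00: 10:00–11:30, 13:30–13:40, 15:20–17:20.
Wyatt free within 10:00–18:00: 10:00–11:10, 13:50–15:30.
Viktor ∩ Wyatt: 10:00–11:10, 15:20–15:30.
Restricted to 10:30–16:50: 10:30–11:10, 15:20–15:30.
Windows ≥ 20 min: 10:30–11:10.
Earliest such window starts at 10:30.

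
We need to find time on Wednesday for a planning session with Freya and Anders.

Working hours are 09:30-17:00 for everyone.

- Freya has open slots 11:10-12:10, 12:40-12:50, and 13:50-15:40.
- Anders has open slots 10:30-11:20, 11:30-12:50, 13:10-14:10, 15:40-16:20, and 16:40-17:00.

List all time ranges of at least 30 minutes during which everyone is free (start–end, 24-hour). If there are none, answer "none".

Freya ∩ Anders: 11:10–11:20, 11:30–12:10, 12:40–12:50, 13:50–14:10.
Windows ≥ 30 min: 11:30–12:10.

11:30–12:10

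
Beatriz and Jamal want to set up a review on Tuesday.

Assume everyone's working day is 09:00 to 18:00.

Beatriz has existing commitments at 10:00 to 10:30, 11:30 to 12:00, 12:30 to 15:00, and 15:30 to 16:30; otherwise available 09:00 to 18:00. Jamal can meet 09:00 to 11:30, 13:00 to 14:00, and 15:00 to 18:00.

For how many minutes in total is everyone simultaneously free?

240 minutes

Beatriz free within 09:00–18:00: 09:00–10:00, 10:30–11:30, 12:00–12:30, 15:00–15:30, 16:30–18:00.
Beatriz ∩ Jamal: 09:00–10:00, 10:30–11:30, 15:00–15:30, 16:30–18:00.
Total common minutes: 60 + 60 + 30 + 90 = 240.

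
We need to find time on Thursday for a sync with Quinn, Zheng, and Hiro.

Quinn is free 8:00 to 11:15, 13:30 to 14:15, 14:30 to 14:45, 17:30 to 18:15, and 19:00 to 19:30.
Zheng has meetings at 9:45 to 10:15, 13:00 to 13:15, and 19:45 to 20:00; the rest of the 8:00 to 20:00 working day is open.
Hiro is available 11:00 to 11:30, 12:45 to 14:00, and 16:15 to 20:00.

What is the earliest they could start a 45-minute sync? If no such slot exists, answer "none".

17:30

Zheng free within 08:00–20:00: 08:00–09:45, 10:15–13:00, 13:15–19:45.
Quinn ∩ Zheng: 08:00–09:45, 10:15–11:15, 13:30–14:15, 14:30–14:45, 17:30–18:15, 19:00–19:30.
Quinn ∩ Zheng ∩ Hiro: 11:00–11:15, 13:30–14:00, 17:30–18:15, 19:00–19:30.
Windows ≥ 45 min: 17:30–18:15.
Earliest such window starts at 17:30.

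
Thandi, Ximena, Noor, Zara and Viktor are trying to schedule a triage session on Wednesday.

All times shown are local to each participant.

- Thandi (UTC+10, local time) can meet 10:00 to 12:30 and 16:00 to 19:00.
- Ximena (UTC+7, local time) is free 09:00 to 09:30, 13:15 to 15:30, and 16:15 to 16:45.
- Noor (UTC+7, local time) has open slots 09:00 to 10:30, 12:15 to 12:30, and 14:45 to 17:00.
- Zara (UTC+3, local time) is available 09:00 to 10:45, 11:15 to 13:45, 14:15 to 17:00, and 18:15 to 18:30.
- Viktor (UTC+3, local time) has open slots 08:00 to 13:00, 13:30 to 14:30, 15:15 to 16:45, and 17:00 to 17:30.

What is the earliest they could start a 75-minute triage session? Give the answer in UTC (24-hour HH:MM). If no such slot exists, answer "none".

none

Thandi → UTC: 00:00–02:30, 06:00–09:00.
Ximena → UTC: 02:00–02:30, 06:15–08:30, 09:15–09:45.
Noor → UTC: 02:00–03:30, 05:15–05:30, 07:45–10:00.
Zara → UTC: 06:00–07:45, 08:15–10:45, 11:15–14:00, 15:15–15:30.
Viktor → UTC: 05:00–10:00, 10:30–11:30, 12:15–13:45, 14:00–14:30.
Thandi ∩ Ximena: 02:00–02:30, 06:15–08:30.
Thandi ∩ Ximena ∩ Noor: 02:00–02:30, 07:45–08:30.
Thandi ∩ Ximena ∩ Noor ∩ Zara: 08:15–08:30.
Thandi ∩ Ximena ∩ Noor ∩ Zara ∩ Viktor: 08:15–08:30.
Windows ≥ 75 min: (none).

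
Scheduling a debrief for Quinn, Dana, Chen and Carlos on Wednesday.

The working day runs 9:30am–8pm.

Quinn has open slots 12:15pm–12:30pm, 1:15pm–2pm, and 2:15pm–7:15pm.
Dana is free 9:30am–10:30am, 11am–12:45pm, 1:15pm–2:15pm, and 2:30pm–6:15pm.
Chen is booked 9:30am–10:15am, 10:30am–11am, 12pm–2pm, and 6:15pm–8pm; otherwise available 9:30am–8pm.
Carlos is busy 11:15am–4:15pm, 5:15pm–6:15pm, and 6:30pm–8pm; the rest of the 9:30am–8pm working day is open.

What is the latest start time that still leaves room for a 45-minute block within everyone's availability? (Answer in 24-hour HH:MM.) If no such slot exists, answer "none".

16:30

Chen free within 09:30–20:00: 10:15–10:30, 11:00–12:00, 14:00–18:15.
Carlos free within 09:30–20:00: 09:30–11:15, 16:15–17:15, 18:15–18:30.
Quinn ∩ Dana: 12:15–12:30, 13:15–14:00, 14:30–18:15.
Quinn ∩ Dana ∩ Chen: 14:30–18:15.
Quinn ∩ Dana ∩ Chen ∩ Carlos: 16:15–17:15.
Windows ≥ 45 min: 16:15–17:15.
Latest start in the last window 16:15–17:15 is 17:15 − 45 min = 16:30.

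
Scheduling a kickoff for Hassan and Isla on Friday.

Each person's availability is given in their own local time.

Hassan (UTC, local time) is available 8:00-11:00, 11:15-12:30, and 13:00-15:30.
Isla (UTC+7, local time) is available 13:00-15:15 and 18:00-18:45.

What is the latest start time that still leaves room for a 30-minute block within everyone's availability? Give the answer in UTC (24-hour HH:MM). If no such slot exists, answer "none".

11:15

Hassan → UTC: 08:00–11:00, 11:15–12:30, 13:00–15:30.
Isla → UTC: 06:00–08:15, 11:00–11:45.
Hassan ∩ Isla: 08:00–08:15, 11:15–11:45.
Windows ≥ 30 min: 11:15–11:45.
Latest start in the last window 11:15–11:45 is 11:45 − 30 min = 11:15.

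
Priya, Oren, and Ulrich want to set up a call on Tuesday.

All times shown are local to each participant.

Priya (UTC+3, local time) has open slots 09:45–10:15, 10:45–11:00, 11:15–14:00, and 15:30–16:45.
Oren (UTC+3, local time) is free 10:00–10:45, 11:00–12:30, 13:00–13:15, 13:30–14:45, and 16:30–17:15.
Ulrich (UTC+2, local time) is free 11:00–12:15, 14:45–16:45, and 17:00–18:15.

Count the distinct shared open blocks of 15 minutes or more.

3

Priya → UTC: 06:45–07:15, 07:45–08:00, 08:15–11:00, 12:30–13:45.
Oren → UTC: 07:00–07:45, 08:00–09:30, 10:00–10:15, 10:30–11:45, 13:30–14:15.
Ulrich → UTC: 09:00–10:15, 12:45–14:45, 15:00–16:15.
Priya ∩ Oren: 07:00–07:15, 08:15–09:30, 10:00–10:15, 10:30–11:00, 13:30–13:45.
Priya ∩ Oren ∩ Ulrich: 09:00–09:30, 10:00–10:15, 13:30–13:45.
Windows ≥ 15 min: 09:00–09:30, 10:00–10:15, 13:30–13:45.
That's 3 windows.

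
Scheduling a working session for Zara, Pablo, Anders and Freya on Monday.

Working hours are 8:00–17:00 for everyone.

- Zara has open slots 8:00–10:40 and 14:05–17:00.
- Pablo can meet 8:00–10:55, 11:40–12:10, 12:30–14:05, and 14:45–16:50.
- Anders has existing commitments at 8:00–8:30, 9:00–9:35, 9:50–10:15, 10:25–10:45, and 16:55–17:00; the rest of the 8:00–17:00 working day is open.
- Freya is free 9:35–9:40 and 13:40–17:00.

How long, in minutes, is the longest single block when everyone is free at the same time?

Anders free within 08:00–17:00: 08:30–09:00, 09:35–09:50, 10:15–10:25, 10:45–16:55.
Zara ∩ Pablo: 08:00–10:40, 14:45–16:50.
Zara ∩ Pablo ∩ Anders: 08:30–09:00, 09:35–09:50, 10:15–10:25, 14:45–16:50.
Zara ∩ Pablo ∩ Anders ∩ Freya: 09:35–09:40, 14:45–16:50.
Common window lengths: 5, 125 min; longest is 125.

125 minutes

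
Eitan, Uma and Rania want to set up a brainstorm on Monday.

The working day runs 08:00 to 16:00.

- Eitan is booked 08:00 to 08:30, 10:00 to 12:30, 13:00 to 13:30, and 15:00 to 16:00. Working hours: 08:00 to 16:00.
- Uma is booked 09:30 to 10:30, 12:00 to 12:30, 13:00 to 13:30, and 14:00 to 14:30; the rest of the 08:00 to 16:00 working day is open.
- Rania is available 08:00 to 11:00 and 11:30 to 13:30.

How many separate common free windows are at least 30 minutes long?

2

Eitan free within 08:00–16:00: 08:30–10:00, 12:30–13:00, 13:30–15:00.
Uma free within 08:00–16:00: 08:00–09:30, 10:30–12:00, 12:30–13:00, 13:30–14:00, 14:30–16:00.
Eitan ∩ Uma: 08:30–09:30, 12:30–13:00, 13:30–14:00, 14:30–15:00.
Eitan ∩ Uma ∩ Rania: 08:30–09:30, 12:30–13:00.
Windows ≥ 30 min: 08:30–09:30, 12:30–13:00.
That's 2 windows.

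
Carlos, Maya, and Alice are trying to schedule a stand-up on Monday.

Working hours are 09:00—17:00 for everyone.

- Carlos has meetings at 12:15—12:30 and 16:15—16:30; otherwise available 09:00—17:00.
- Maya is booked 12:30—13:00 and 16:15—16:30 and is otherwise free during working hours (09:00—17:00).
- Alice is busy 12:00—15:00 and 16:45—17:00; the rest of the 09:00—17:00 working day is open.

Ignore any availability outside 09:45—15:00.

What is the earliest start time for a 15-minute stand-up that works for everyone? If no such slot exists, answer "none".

09:45

Carlos free within 09:00–17:00: 09:00–12:15, 12:30–16:15, 16:30–17:00.
Maya free within 09:00–17:00: 09:00–12:30, 13:00–16:15, 16:30–17:00.
Alice free within 09:00–17:00: 09:00–12:00, 15:00–16:45.
Carlos ∩ Maya: 09:00–12:15, 13:00–16:15, 16:30–17:00.
Carlos ∩ Maya ∩ Alice: 09:00–12:00, 15:00–16:15, 16:30–16:45.
Restricted to 09:45–15:00: 09:45–12:00.
Windows ≥ 15 min: 09:45–12:00.
Earliest such window starts at 09:45.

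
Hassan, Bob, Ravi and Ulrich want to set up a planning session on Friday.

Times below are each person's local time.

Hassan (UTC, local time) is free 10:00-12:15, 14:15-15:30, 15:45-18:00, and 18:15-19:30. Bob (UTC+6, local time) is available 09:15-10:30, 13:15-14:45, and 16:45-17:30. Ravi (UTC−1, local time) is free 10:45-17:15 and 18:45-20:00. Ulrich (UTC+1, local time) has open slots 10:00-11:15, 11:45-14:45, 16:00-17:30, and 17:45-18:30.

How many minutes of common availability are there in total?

Hassan → UTC: 10:00–12:15, 14:15–15:30, 15:45–18:00, 18:15–19:30.
Bob → UTC: 03:15–04:30, 07:15–08:45, 10:45–11:30.
Ravi → UTC: 11:45–18:15, 19:45–21:00.
Ulrich → UTC: 09:00–10:15, 10:45–13:45, 15:00–16:30, 16:45–17:30.
Hassan ∩ Bob: 10:45–11:30.
Hassan ∩ Bob ∩ Ravi: (none).
Hassan ∩ Bob ∩ Ravi ∩ Ulrich: (none).
Total common minutes: 0.

0 minutes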